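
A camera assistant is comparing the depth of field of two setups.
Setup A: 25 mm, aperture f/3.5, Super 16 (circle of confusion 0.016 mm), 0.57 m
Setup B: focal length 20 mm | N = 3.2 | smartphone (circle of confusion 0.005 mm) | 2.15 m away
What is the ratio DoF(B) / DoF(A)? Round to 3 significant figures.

Setup A: H = 25²/(3.5×0.016) + 25 ≈ 11185.7 mm; DoF = Df − Dn = 599.263 − 543.462 ≈ 55.801 mm.
Setup B: H = 20²/(3.2×0.005) + 20 ≈ 25020.0 mm; DoF = Df − Dn = 2350.24 − 1981.20 ≈ 369.04 mm.
Ratio = 369.04 / 55.801 ≈ 6.61.

6.61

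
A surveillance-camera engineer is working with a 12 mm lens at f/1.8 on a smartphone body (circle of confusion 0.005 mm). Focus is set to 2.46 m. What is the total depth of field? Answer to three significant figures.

0.771 m

Hyperfocal distance H = f²/(N·c) + f = 12²/(1.8 × 0.005) + 12 = 144/0.009 + 12 ≈ 16012.0 mm ≈ 16.01 m.
Near limit Dn = s·(H − f)/(H + s − 2f) = 2460 × (16012.0 − 12) / (16012.0 + 2460 − 2 × 12) = 2460 × 16000.0 / 18448.0 ≈ 2133.56 mm.
Far limit Df = s·(H − f)/(H − s) = 2460 × (16012.0 − 12) / (16012.0 − 2460) = 2460 × 16000.0 / 13552.0 ≈ 2904.37 mm.
Depth of field = Df − Dn = 2904.37 − 2133.56 ≈ 770.81 mm ≈ 0.771 m.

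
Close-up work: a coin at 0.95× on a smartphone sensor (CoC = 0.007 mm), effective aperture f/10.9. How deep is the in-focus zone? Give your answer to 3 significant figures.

At magnification m, DoF ≈ 2·N_eff·c/m² = 2 × 10.9 × 0.007 / 0.95² = 0.1526 / 0.9025 ≈ 0.169 mm.

0.169 mm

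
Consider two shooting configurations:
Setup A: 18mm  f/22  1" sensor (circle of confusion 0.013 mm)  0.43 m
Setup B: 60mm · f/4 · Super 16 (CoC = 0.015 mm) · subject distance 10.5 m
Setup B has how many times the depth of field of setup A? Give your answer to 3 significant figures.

10.5

Setup A: H = 18²/(22×0.013) + 18 ≈ 1150.9 mm; DoF = Df − Dn = 675.76 − 315.32 ≈ 360.44 mm.
Setup B: H = 60²/(4×0.015) + 60 ≈ 60060.0 mm; DoF = Df − Dn = 12711.9 − 8943.8 ≈ 3768.1 mm.
Ratio = 3768.1 / 360.44 ≈ 10.5.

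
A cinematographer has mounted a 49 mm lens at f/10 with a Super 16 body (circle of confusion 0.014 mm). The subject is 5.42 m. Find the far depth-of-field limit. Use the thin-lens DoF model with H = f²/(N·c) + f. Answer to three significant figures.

7.89 m

Hyperfocal distance H = f²/(N·c) + f = 49²/(10 × 0.014) + 49 = 2401/0.14 + 49 ≈ 17199.0 mm ≈ 17.20 m.
Far limit Df = s·(H − f)/(H − s) = 5420 × (17199.0 − 49) / (17199.0 − 5420) = 5420 × 17150.0 / 11779.0 ≈ 7891.4 mm ≈ 7.89 m.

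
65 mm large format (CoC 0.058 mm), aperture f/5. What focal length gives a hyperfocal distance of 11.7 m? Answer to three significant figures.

58.1 mm

From H = f²/(N·c) + f, with f ≪ H: f ≈ √(H·N·c) = √(11700 × 5 × 0.058) = √3393.0 ≈ 58.25 mm.
Exact: f² + N·c·f − N·c·H = 0 ⇒ f = (−N·c + √((N·c)² + 4·N·c·H))/2 = (−0.29 + √13572)/2 ≈ 58.105 mm ≈ 58.1 mm.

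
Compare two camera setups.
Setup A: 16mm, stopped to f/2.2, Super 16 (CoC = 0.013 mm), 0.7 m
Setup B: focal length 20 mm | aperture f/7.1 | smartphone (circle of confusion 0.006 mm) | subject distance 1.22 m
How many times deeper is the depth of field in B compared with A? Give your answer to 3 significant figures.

Setup A: H = 16²/(2.2×0.013) + 16 ≈ 8967.0 mm; DoF = Df − Dn = 757.92 − 650.31 ≈ 107.61 mm.
Setup B: H = 20²/(7.1×0.006) + 20 ≈ 9409.7 mm; DoF = Df − Dn = 1398.76 − 1081.75 ≈ 317.01 mm.
Ratio = 317.01 / 107.61 ≈ 2.95.

2.95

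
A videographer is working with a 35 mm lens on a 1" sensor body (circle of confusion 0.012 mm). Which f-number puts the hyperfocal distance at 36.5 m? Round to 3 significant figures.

Rearrange H = f²/(N·c) + f for N: N = f² / ((H − f)·c).
N = 35² / ((36500 − 35) × 0.012) = 1225 / 437.6 ≈ 2.80.

f/2.80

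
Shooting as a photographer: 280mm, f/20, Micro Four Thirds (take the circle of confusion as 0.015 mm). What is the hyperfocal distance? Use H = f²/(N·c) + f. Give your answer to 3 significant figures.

262 m

Hyperfocal distance H = f²/(N·c) + f = 280²/(20 × 0.015) + 280 = 78400/0.3 + 280 ≈ 261613.3 mm ≈ 262 m.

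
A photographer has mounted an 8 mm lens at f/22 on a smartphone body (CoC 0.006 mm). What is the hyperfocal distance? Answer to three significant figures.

493 mm

Hyperfocal distance H = f²/(N·c) + f = 8²/(22 × 0.006) + 8 = 64/0.132 + 8 ≈ 492.8 mm ≈ 0.493 m.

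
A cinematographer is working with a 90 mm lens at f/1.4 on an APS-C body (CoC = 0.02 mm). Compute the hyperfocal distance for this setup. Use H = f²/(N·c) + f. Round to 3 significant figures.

289 m

Hyperfocal distance H = f²/(N·c) + f = 90²/(1.4 × 0.02) + 90 = 8100/0.028 + 90 ≈ 289375.7 mm ≈ 289 m.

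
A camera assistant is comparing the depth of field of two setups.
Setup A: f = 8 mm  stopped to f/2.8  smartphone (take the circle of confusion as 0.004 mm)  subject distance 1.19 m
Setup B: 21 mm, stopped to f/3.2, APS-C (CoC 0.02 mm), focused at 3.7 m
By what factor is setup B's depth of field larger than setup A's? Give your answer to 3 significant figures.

10.7

Setup A: H = 8²/(2.8×0.004) + 8 ≈ 5722.3 mm; DoF = Df − Dn = 1500.35 − 986.04 ≈ 514.31 mm.
Setup B: H = 21²/(3.2×0.02) + 21 ≈ 6911.6 mm; DoF = Df − Dn = 7938.4 − 2412.1 ≈ 5526.3 mm.
Ratio = 5526.3 / 514.31 ≈ 10.7.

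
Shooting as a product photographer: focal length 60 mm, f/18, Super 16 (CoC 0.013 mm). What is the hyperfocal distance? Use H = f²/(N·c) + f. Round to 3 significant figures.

15.4 m

Hyperfocal distance H = f²/(N·c) + f = 60²/(18 × 0.013) + 60 = 3600/0.234 + 60 ≈ 15444.6 mm ≈ 15.4 m.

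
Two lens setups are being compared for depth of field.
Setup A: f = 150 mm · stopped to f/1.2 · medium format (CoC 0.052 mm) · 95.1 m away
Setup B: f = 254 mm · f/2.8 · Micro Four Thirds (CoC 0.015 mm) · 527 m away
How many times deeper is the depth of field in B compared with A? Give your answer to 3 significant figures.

7.61

Setup A: H = 150²/(1.2×0.052) + 150 ≈ 360726.9 mm; DoF = Df − Dn = 129094 − 75277 ≈ 53817 mm.
Setup B: H = 254²/(2.8×0.015) + 254 ≈ 1536349.2 mm; DoF = Df − Dn = 802024 − 392431 ≈ 409593 mm.
Ratio = 409593 / 53817 ≈ 7.61.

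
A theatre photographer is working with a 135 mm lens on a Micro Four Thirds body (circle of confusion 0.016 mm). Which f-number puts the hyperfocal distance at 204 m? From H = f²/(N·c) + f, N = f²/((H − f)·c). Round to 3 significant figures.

Rearrange H = f²/(N·c) + f for N: N = f² / ((H − f)·c).
N = 135² / ((204000 − 135) × 0.016) = 18225 / 3262 ≈ 5.59.

f/5.59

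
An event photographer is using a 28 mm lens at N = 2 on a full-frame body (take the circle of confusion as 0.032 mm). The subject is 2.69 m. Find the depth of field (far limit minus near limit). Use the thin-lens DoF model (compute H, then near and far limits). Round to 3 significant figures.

1.23 m

Hyperfocal distance H = f²/(N·c) + f = 28²/(2 × 0.032) + 28 = 784/0.064 + 28 ≈ 12278.0 mm ≈ 12.28 m.
Near limit Dn = s·(H − f)/(H + s − 2f) = 2690 × (12278.0 − 28) / (12278.0 + 2690 − 2 × 28) = 2690 × 12250.0 / 14912.0 ≈ 2209.8 mm.
Far limit Df = s·(H − f)/(H − s) = 2690 × (12278.0 − 28) / (12278.0 − 2690) = 2690 × 12250.0 / 9588.0 ≈ 3436.8 mm.
Depth of field = Df − Dn = 3436.8 − 2209.8 ≈ 1227.0 mm ≈ 1.23 m.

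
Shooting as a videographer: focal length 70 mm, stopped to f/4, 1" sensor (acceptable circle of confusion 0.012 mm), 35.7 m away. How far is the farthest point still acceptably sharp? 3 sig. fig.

Hyperfocal distance H = f²/(N·c) + f = 70²/(4 × 0.012) + 70 = 4900/0.048 + 70 ≈ 102153.3 mm ≈ 102.2 m.
Far limit Df = s·(H − f)/(H − s) = 35700 × (102153.3 − 70) / (102153.3 − 35700) = 35700 × 102083.3 / 66453.3 ≈ 54841 mm ≈ 54.8 m.

54.8 m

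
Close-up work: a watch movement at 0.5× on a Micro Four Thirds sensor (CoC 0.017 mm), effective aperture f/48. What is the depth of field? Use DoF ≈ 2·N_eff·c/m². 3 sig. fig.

6.53 mm

At magnification m, DoF ≈ 2·N_eff·c/m² = 2 × 48 × 0.017 / 0.5² = 1.632 / 0.25 ≈ 6.53 mm.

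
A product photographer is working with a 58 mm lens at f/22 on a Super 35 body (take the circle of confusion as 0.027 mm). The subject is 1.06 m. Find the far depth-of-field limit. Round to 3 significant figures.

1.29 m

Hyperfocal distance H = f²/(N·c) + f = 58²/(22 × 0.027) + 58 = 3364/0.594 + 58 ≈ 5721.3 mm ≈ 5.721 m.
Far limit Df = s·(H − f)/(H − s) = 1060 × (5721.3 − 58) / (5721.3 − 1060) = 1060 × 5663.3 / 4661.3 ≈ 1287.9 mm ≈ 1.29 m.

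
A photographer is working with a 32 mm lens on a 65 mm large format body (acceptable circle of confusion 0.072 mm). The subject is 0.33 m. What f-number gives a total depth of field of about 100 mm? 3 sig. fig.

Write h = H − f = f²/(N·c). The thin-lens limits are Dn = s·h/(h + (s−f)) and Df = s·h/(h − (s−f)), so DoF = Df − Dn = 2·s·(s−f)·h / (h² − (s−f)²).
That is a quadratic in h: DoF·h² − 2·s·(s−f)·h − DoF·(s−f)² = 0 ⇒ h = (s−f)·(s + √(s² + DoF²)) / DoF = 298 × (330 + √(330² + 100²)) / 100 = 298 × (330 + 344.819) / 100 ≈ 2011.0 mm.
Then N = f²/(c·h) = 32² / (0.072 × 2011.0) = 1024 / 144.79 ≈ 7.07.

f/7.07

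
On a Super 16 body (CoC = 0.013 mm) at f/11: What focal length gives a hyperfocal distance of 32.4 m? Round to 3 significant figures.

68.0 mm

From H = f²/(N·c) + f, with f ≪ H: f ≈ √(H·N·c) = √(32400 × 11 × 0.013) = √4633.2 ≈ 68.07 mm.
Exact: f² + N·c·f − N·c·H = 0 ⇒ f = (−N·c + √((N·c)² + 4·N·c·H))/2 = (−0.143 + √18533)/2 ≈ 67.996 mm ≈ 68.0 mm.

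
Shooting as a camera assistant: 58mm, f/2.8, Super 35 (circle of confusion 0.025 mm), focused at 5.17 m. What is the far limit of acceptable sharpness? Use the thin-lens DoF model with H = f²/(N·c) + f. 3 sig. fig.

5.79 m

Hyperfocal distance H = f²/(N·c) + f = 58²/(2.8 × 0.025) + 58 = 3364/0.07 + 58 ≈ 48115.1 mm ≈ 48.12 m.
Far limit Df = s·(H − f)/(H − s) = 5170 × (48115.1 − 58) / (48115.1 − 5170) = 5170 × 48057.1 / 42945.1 ≈ 5785.4 mm ≈ 5.79 m.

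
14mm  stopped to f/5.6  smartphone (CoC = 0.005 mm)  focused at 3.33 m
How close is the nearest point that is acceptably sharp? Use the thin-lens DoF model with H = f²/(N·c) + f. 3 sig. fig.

Hyperfocal distance H = f²/(N·c) + f = 14²/(5.6 × 0.005) + 14 = 196/0.028 + 14 ≈ 7014.0 mm ≈ 7.014 m.
Near limit Dn = s·(H − f)/(H + s − 2f) = 3330 × (7014.0 − 14) / (7014.0 + 3330 − 2 × 14) = 3330 × 7000.0 / 10316.0 ≈ 2259.6 mm ≈ 2.26 m.

2.26 m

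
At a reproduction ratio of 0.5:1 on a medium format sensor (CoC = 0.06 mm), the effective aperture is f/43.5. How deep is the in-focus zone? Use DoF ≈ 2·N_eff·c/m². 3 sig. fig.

20.9 mm

At magnification m, DoF ≈ 2·N_eff·c/m² = 2 × 43.5 × 0.06 / 0.5² = 5.22 / 0.25 ≈ 20.9 mm.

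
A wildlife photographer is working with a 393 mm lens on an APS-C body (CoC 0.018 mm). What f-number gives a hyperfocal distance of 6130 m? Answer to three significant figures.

f/1.40

Rearrange H = f²/(N·c) + f for N: N = f² / ((H − f)·c).
N = 393² / ((6130000 − 393) × 0.018) = 154449 / 110333 ≈ 1.40.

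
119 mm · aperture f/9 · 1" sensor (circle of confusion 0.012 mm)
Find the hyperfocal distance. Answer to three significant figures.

Hyperfocal distance H = f²/(N·c) + f = 119²/(9 × 0.012) + 119 = 14161/0.108 + 119 ≈ 131239.4 mm ≈ 131 m.

131 m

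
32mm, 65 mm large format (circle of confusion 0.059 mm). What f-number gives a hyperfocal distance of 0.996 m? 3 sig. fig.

Rearrange H = f²/(N·c) + f for N: N = f² / ((H − f)·c).
N = 32² / ((996 − 32) × 0.059) = 1024 / 56.88 ≈ 18.

f/18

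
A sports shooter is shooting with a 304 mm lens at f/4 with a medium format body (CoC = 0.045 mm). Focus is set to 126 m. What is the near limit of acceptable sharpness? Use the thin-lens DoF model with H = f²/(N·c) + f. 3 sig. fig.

101 m

Hyperfocal distance H = f²/(N·c) + f = 304²/(4 × 0.045) + 304 = 92416/0.18 + 304 ≈ 513726.2 mm ≈ 513.7 m.
Near limit Dn = s·(H − f)/(H + s − 2f) = 126000 × (513726.2 − 304) / (513726.2 + 126000 − 2 × 304) = 126000 × 513422.2 / 639118.2 ≈ 101219 mm ≈ 101 m.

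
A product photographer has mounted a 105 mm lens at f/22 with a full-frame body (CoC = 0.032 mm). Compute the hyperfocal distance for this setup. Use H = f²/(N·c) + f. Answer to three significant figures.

15.8 m

Hyperfocal distance H = f²/(N·c) + f = 105²/(22 × 0.032) + 105 = 11025/0.704 + 105 ≈ 15765.5 mm ≈ 15.8 m.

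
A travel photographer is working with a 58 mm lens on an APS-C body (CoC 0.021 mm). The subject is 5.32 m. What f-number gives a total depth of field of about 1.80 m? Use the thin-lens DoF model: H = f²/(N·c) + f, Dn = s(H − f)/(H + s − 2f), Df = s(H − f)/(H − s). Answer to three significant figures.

Write h = H − f = f²/(N·c). The thin-lens limits are Dn = s·h/(h + (s−f)) and Df = s·h/(h − (s−f)), so DoF = Df − Dn = 2·s·(s−f)·h / (h² − (s−f)²).
That is a quadratic in h: DoF·h² − 2·s·(s−f)·h − DoF·(s−f)² = 0 ⇒ h = (s−f)·(s + √(s² + DoF²)) / DoF = 5262 × (5320 + √(5320² + 1800²)) / 1800 = 5262 × (5320 + 5616.26) / 1800 ≈ 31970 mm.
Then N = f²/(c·h) = 58² / (0.021 × 31970) = 3364 / 671.38 ≈ 5.01.

f/5.01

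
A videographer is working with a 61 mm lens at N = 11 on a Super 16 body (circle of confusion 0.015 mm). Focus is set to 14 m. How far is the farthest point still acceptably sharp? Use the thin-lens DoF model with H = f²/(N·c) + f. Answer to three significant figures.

Hyperfocal distance H = f²/(N·c) + f = 61²/(11 × 0.015) + 61 = 3721/0.165 + 61 ≈ 22612.5 mm ≈ 22.61 m.
Far limit Df = s·(H − f)/(H − s) = 14000 × (22612.5 − 61) / (22612.5 − 14000) = 14000 × 22551.5 / 8612.5 ≈ 36658 mm ≈ 36.7 m.

36.7 m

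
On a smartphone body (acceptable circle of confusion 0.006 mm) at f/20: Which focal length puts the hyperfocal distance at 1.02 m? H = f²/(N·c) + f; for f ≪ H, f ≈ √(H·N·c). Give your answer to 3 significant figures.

From H = f²/(N·c) + f, with f ≪ H: f ≈ √(H·N·c) = √(1020 × 20 × 0.006) = √122.40 ≈ 11.06 mm.
Exact: f² + N·c·f − N·c·H = 0 ⇒ f = (−N·c + √((N·c)² + 4·N·c·H))/2 = (−0.12 + √489.61)/2 ≈ 11.004 mm ≈ 11.0 mm.

11.0 mm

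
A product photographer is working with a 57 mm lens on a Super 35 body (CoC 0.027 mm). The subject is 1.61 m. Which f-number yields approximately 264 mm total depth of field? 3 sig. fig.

f/6.31

Write h = H − f = f²/(N·c). The thin-lens limits are Dn = s·h/(h + (s−f)) and Df = s·h/(h − (s−f)), so DoF = Df − Dn = 2·s·(s−f)·h / (h² − (s−f)²).
That is a quadratic in h: DoF·h² − 2·s·(s−f)·h − DoF·(s−f)² = 0 ⇒ h = (s−f)·(s + √(s² + DoF²)) / DoF = 1553 × (1610 + √(1610² + 264²)) / 264 = 1553 × (1610 + 1631.50) / 264 ≈ 19068 mm.
Then N = f²/(c·h) = 57² / (0.027 × 19068) = 3249 / 514.85 ≈ 6.31.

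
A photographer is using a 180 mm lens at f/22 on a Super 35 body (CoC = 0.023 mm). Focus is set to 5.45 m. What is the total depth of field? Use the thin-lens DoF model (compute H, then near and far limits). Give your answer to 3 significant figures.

Hyperfocal distance H = f²/(N·c) + f = 180²/(22 × 0.023) + 180 = 32400/0.506 + 180 ≈ 64211.6 mm ≈ 64.21 m.
Near limit Dn = s·(H − f)/(H + s − 2f) = 5450 × (64211.6 − 180) / (64211.6 + 5450 − 2 × 180) = 5450 × 64031.6 / 69301.6 ≈ 5035.56 mm.
Far limit Df = s·(H − f)/(H − s) = 5450 × (64211.6 − 180) / (64211.6 − 5450) = 5450 × 64031.6 / 58761.6 ≈ 5938.78 mm.
Depth of field = Df − Dn = 5938.78 − 5035.56 ≈ 903.22 mm ≈ 0.903 m.

0.903 m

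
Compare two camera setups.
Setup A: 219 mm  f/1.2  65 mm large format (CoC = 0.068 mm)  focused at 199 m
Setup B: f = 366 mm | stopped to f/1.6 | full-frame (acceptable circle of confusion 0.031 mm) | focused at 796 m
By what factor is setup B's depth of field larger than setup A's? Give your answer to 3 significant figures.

3.38

Setup A: H = 219²/(1.2×0.068) + 219 ≈ 587976.4 mm; DoF = Df − Dn = 300696 − 148707 ≈ 151989 mm.
Setup B: H = 366²/(1.6×0.031) + 366 ≈ 2701091.8 mm; DoF = Df − Dn = 1128438 − 614862 ≈ 513576 mm.
Ratio = 513576 / 151989 ≈ 3.38.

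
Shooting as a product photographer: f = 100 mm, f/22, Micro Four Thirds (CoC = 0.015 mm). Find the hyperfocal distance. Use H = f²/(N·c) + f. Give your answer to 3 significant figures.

Hyperfocal distance H = f²/(N·c) + f = 100²/(22 × 0.015) + 100 = 10000/0.33 + 100 ≈ 30403.0 mm ≈ 30.4 m.

30.4 m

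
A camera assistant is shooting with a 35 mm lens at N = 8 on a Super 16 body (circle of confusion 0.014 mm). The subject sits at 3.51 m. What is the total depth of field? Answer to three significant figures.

2.48 m

Hyperfocal distance H = f²/(N·c) + f = 35²/(8 × 0.014) + 35 = 1225/0.112 + 35 ≈ 10972.5 mm ≈ 10.97 m.
Near limit Dn = s·(H − f)/(H + s − 2f) = 3510 × (10972.5 − 35) / (10972.5 + 3510 − 2 × 35) = 3510 × 10937.5 / 14412.5 ≈ 2663.7 mm.
Far limit Df = s·(H − f)/(H − s) = 3510 × (10972.5 − 35) / (10972.5 − 3510) = 3510 × 10937.5 / 7462.5 ≈ 5144.5 mm.
Depth of field = Df − Dn = 5144.5 − 2663.7 ≈ 2480.8 mm ≈ 2.48 m.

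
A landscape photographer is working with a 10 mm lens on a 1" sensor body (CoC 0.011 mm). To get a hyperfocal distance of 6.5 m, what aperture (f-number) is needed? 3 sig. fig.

Rearrange H = f²/(N·c) + f for N: N = f² / ((H − f)·c).
N = 10² / ((6500 − 10) × 0.011) = 100 / 71.39 ≈ 1.40.

f/1.40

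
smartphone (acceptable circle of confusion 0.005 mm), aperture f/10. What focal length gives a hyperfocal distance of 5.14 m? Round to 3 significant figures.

From H = f²/(N·c) + f, with f ≪ H: f ≈ √(H·N·c) = √(5140 × 10 × 0.005) = √257.00 ≈ 16.03 mm.
The +f correction barely moves this — solving exactly, f² + N·c·f − N·c·H = 0 ⇒ f = (−N·c + √((N·c)² + 4·N·c·H))/2 = (−0.05 + √1028.0)/2 ≈ 16.006 mm, so f ≈ 16.0 mm.

16.0 mm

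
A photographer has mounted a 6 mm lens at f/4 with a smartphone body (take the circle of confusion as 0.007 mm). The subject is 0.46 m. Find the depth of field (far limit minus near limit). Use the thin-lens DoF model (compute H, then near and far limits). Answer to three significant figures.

371 mm

Hyperfocal distance H = f²/(N·c) + f = 6²/(4 × 0.007) + 6 = 36/0.028 + 6 ≈ 1291.7 mm ≈ 1.292 m.
Near limit Dn = s·(H − f)/(H + s − 2f) = 460 × (1291.7 − 6) / (1291.7 + 460 − 2 × 6) = 460 × 1285.7 / 1739.7 ≈ 339.96 mm.
Far limit Df = s·(H − f)/(H − s) = 460 × (1291.7 − 6) / (1291.7 − 460) = 460 × 1285.7 / 831.7 ≈ 711.10 mm.
Depth of field = Df − Dn = 711.10 − 339.96 ≈ 371.14 mm.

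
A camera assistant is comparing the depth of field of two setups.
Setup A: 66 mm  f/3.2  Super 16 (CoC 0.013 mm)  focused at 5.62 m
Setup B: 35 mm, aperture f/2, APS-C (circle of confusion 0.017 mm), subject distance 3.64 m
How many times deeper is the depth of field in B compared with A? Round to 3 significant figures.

Setup A: H = 66²/(3.2×0.013) + 66 ≈ 104777.5 mm; DoF = Df − Dn = 5934.79 − 5336.92 ≈ 597.87 mm.
Setup B: H = 35²/(2×0.017) + 35 ≈ 36064.4 mm; DoF = Df − Dn = 4044.70 − 3308.92 ≈ 735.78 mm.
Ratio = 735.78 / 597.87 ≈ 1.23.

1.23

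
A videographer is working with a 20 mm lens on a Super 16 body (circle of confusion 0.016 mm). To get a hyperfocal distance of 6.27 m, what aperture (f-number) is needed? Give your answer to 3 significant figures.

f/4

Rearrange H = f²/(N·c) + f for N: N = f² / ((H − f)·c).
N = 20² / ((6270 − 20) × 0.016) = 400 / 100.0 ≈ 4.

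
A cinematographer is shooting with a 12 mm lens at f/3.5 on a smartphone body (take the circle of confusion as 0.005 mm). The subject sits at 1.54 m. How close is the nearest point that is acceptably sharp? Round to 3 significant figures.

Hyperfocal distance H = f²/(N·c) + f = 12²/(3.5 × 0.005) + 12 = 144/0.0175 + 12 ≈ 8240.6 mm ≈ 8.241 m.
Near limit Dn = s·(H − f)/(H + s − 2f) = 1540 × (8240.6 − 12) / (8240.6 + 1540 − 2 × 12) = 1540 × 8228.6 / 9756.6 ≈ 1298.8 mm ≈ 1.30 m.

1.30 m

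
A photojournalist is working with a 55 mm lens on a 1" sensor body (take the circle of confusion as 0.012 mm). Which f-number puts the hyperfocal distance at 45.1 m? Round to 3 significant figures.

f/5.60

Rearrange H = f²/(N·c) + f for N: N = f² / ((H − f)·c).
N = 55² / ((45100 − 55) × 0.012) = 3025 / 540.5 ≈ 5.60.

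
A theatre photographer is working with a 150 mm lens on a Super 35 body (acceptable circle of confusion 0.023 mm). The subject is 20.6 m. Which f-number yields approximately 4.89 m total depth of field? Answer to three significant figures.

Write h = H − f = f²/(N·c). The thin-lens limits are Dn = s·h/(h + (s−f)) and Df = s·h/(h − (s−f)), so DoF = Df − Dn = 2·s·(s−f)·h / (h² − (s−f)²).
That is a quadratic in h: DoF·h² − 2·s·(s−f)·h − DoF·(s−f)² = 0 ⇒ h = (s−f)·(s + √(s² + DoF²)) / DoF = 20450 × (20600 + √(20600² + 4890²)) / 4890 = 20450 × (20600 + 21172.4) / 4890 ≈ 174693 mm.
Then N = f²/(c·h) = 150² / (0.023 × 174693) = 22500 / 4017.9 ≈ 5.60.

f/5.60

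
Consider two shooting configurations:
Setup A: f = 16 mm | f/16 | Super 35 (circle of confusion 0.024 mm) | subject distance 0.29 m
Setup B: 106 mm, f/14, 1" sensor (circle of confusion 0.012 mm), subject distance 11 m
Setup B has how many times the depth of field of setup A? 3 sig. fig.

Setup A: H = 16²/(16×0.024) + 16 ≈ 682.7 mm; DoF = Df − Dn = 492.36 − 205.53 ≈ 286.83 mm.
Setup B: H = 106²/(14×0.012) + 106 ≈ 66987.0 mm; DoF = Df − Dn = 13140.4 − 9459.2 ≈ 3681.2 mm.
Ratio = 3681.2 / 286.83 ≈ 12.8.

12.8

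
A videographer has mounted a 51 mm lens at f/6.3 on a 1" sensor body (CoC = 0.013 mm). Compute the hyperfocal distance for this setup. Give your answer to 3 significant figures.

31.8 m

Hyperfocal distance H = f²/(N·c) + f = 51²/(6.3 × 0.013) + 51 = 2601/0.0819 + 51 ≈ 31809.2 mm ≈ 31.8 m.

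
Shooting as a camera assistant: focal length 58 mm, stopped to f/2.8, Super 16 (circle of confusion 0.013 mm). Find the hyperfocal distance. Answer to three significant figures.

92.5 m

Hyperfocal distance H = f²/(N·c) + f = 58²/(2.8 × 0.013) + 58 = 3364/0.0364 + 58 ≈ 92475.6 mm ≈ 92.5 m.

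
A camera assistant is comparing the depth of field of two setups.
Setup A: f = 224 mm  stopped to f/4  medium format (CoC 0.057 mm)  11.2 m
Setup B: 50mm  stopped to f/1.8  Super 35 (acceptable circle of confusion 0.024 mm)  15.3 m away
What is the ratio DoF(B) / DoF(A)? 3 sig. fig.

7.74

Setup A: H = 224²/(4×0.057) + 224 ≈ 220294.2 mm; DoF = Df − Dn = 11787.9 − 10667.9 ≈ 1120.0 mm.
Setup B: H = 50²/(1.8×0.024) + 50 ≈ 57920.4 mm; DoF = Df − Dn = 20774.5 − 12109.0 ≈ 8665.5 mm.
Ratio = 8665.5 / 1120.0 ≈ 7.74.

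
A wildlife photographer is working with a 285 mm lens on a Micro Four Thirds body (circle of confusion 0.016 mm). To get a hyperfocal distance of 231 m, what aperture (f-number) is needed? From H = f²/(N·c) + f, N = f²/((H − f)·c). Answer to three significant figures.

f/22

Rearrange H = f²/(N·c) + f for N: N = f² / ((H − f)·c).
N = 285² / ((231000 − 285) × 0.016) = 81225 / 3691 ≈ 22.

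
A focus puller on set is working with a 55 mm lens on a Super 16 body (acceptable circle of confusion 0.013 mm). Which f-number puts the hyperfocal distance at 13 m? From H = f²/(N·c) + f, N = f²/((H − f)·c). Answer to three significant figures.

f/18

Rearrange H = f²/(N·c) + f for N: N = f² / ((H − f)·c).
N = 55² / ((13000 − 55) × 0.013) = 3025 / 168.3 ≈ 18.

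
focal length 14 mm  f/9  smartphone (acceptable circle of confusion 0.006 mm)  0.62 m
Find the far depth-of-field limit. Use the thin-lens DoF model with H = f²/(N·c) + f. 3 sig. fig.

0.744 m

Hyperfocal distance H = f²/(N·c) + f = 14²/(9 × 0.006) + 14 = 196/0.054 + 14 ≈ 3643.6 mm ≈ 3.644 m.
Far limit Df = s·(H − f)/(H − s) = 620 × (3643.6 − 14) / (3643.6 − 620) = 620 × 3629.6 / 3023.6 ≈ 744.26 mm ≈ 0.744 m.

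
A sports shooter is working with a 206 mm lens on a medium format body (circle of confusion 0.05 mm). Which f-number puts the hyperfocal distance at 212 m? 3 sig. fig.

f/4.01

Rearrange H = f²/(N·c) + f for N: N = f² / ((H − f)·c).
N = 206² / ((212000 − 206) × 0.05) = 42436 / 10590 ≈ 4.01.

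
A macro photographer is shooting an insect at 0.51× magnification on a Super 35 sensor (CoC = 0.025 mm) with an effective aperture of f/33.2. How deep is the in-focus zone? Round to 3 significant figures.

6.38 mm

At magnification m, DoF ≈ 2·N_eff·c/m² = 2 × 33.2 × 0.025 / 0.51² = 1.66 / 0.2601 ≈ 6.38 mm.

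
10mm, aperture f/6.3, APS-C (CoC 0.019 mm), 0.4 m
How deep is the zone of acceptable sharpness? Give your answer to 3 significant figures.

478 mm

Hyperfocal distance H = f²/(N·c) + f = 10²/(6.3 × 0.019) + 10 = 100/0.1197 + 10 ≈ 845.4 mm ≈ 0.845 m.
Near limit Dn = s·(H − f)/(H + s − 2f) = 400 × (845.4 − 10) / (845.4 + 400 − 2 × 10) = 400 × 835.4 / 1225.4 ≈ 272.70 mm.
Far limit Df = s·(H − f)/(H − s) = 400 × (845.4 − 10) / (845.4 − 400) = 400 × 835.4 / 445.4 ≈ 750.23 mm.
Depth of field = Df − Dn = 750.23 − 272.70 ≈ 477.53 mm.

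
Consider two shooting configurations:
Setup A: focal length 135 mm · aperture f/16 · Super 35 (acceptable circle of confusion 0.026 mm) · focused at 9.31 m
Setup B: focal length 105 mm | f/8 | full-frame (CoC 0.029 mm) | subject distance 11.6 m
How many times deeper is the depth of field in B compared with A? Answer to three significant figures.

Setup A: H = 135²/(16×0.026) + 135 ≈ 43945.1 mm; DoF = Df − Dn = 11776.3 − 7697.9 ≈ 4078.4 mm.
Setup B: H = 105²/(8×0.029) + 105 ≈ 47626.6 mm; DoF = Df − Dn = 15301.2 − 9340.6 ≈ 5960.6 mm.
Ratio = 5960.6 / 4078.4 ≈ 1.46.

1.46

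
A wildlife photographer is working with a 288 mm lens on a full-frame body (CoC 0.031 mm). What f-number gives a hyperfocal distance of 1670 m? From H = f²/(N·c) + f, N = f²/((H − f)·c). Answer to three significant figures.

Rearrange H = f²/(N·c) + f for N: N = f² / ((H − f)·c).
N = 288² / ((1670000 − 288) × 0.031) = 82944 / 51761 ≈ 1.60.

f/1.60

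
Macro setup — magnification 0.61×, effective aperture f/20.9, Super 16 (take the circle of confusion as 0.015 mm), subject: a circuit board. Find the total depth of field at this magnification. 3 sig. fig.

At magnification m, DoF ≈ 2·N_eff·c/m² = 2 × 20.9 × 0.015 / 0.61² = 0.627 / 0.3721 ≈ 1.69 mm.

1.69 mm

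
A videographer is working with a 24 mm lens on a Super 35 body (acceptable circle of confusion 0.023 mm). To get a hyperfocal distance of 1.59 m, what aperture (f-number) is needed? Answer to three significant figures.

Rearrange H = f²/(N·c) + f for N: N = f² / ((H − f)·c).
N = 24² / ((1590 − 24) × 0.023) = 576 / 36.02 ≈ 16.

f/16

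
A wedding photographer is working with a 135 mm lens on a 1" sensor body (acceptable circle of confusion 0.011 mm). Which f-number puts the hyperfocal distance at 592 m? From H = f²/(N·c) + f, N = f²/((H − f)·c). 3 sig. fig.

f/2.80

Rearrange H = f²/(N·c) + f for N: N = f² / ((H − f)·c).
N = 135² / ((592000 − 135) × 0.011) = 18225 / 6511 ≈ 2.80.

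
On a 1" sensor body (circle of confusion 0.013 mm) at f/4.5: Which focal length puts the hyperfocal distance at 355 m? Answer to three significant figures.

144 mm

From H = f²/(N·c) + f, with f ≪ H: f ≈ √(H·N·c) = √(355000 × 4.5 × 0.013) = √20768 ≈ 144.1 mm.
The +f correction barely moves this — solving exactly, f² + N·c·f − N·c·H = 0 ⇒ f = (−N·c + √((N·c)² + 4·N·c·H))/2 = (−0.0585 + √83070)/2 ≈ 144.08 mm, so f ≈ 144 mm.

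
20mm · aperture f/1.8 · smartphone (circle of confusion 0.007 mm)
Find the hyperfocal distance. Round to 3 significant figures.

31.8 m

Hyperfocal distance H = f²/(N·c) + f = 20²/(1.8 × 0.007) + 20 = 400/0.0126 + 20 ≈ 31766.0 mm ≈ 31.8 m.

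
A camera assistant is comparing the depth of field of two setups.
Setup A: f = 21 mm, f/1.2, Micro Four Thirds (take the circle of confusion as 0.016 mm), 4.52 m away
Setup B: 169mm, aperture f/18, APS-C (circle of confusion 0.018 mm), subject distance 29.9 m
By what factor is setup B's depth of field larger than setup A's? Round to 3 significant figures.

Setup A: H = 21²/(1.2×0.016) + 21 ≈ 22989.8 mm; DoF = Df − Dn = 5621.0 − 3779.7 ≈ 1841.3 mm.
Setup B: H = 169²/(18×0.018) + 169 ≈ 88320.2 mm; DoF = Df − Dn = 45117 − 22359 ≈ 22758 mm.
Ratio = 22758 / 1841.3 ≈ 12.4.

12.4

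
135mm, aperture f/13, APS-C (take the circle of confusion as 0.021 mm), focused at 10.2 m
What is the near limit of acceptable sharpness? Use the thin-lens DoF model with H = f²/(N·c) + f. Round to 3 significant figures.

8.86 m

Hyperfocal distance H = f²/(N·c) + f = 135²/(13 × 0.021) + 135 = 18225/0.273 + 135 ≈ 66893.2 mm ≈ 66.89 m.
Near limit Dn = s·(H − f)/(H + s − 2f) = 10200 × (66893.2 − 135) / (66893.2 + 10200 − 2 × 135) = 10200 × 66758.2 / 76823.2 ≈ 8863.6 mm ≈ 8.86 m.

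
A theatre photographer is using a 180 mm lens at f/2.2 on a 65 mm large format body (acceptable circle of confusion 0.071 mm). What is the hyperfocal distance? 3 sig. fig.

208 m

Hyperfocal distance H = f²/(N·c) + f = 180²/(2.2 × 0.071) + 180 = 32400/0.1562 + 180 ≈ 207606.4 mm ≈ 208 m.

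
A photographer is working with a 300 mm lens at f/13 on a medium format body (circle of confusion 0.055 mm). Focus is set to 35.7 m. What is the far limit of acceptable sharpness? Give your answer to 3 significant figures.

49.7 m

Hyperfocal distance H = f²/(N·c) + f = 300²/(13 × 0.055) + 300 = 90000/0.715 + 300 ≈ 126174.1 mm ≈ 126.2 m.
Far limit Df = s·(H − f)/(H − s) = 35700 × (126174.1 − 300) / (126174.1 − 35700) = 35700 × 125874.1 / 90474.1 ≈ 49668 mm ≈ 49.7 m.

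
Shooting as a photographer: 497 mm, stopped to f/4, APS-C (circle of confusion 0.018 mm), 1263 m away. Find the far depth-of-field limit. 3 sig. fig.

Hyperfocal distance H = f²/(N·c) + f = 497²/(4 × 0.018) + 497 = 247009/0.072 + 497 ≈ 3431177.6 mm ≈ 3431 m.
Far limit Df = s·(H − f)/(H − s) = 1263000 × (3431177.6 − 497) / (3431177.6 − 1263000) = 1263000 × 3430680.6 / 2168177.6 ≈ 1998429 mm ≈ 2000 m.

2000 m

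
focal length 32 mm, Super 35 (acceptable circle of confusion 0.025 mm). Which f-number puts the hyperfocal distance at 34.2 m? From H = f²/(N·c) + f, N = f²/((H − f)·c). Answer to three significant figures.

Rearrange H = f²/(N·c) + f for N: N = f² / ((H − f)·c).
N = 32² / ((34200 − 32) × 0.025) = 1024 / 854.2 ≈ 1.20.

f/1.20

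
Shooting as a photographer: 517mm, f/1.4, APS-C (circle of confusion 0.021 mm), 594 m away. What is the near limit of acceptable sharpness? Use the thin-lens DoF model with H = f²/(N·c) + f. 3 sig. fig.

Hyperfocal distance H = f²/(N·c) + f = 517²/(1.4 × 0.021) + 517 = 267289/0.0294 + 517 ≈ 9091979.6 mm ≈ 9092 m.
Near limit Dn = s·(H − f)/(H + s − 2f) = 594000 × (9091979.6 − 517) / (9091979.6 + 594000 − 2 × 517) = 594000 × 9091462.6 / 9684945.6 ≈ 557600 mm ≈ 558 m.

558 m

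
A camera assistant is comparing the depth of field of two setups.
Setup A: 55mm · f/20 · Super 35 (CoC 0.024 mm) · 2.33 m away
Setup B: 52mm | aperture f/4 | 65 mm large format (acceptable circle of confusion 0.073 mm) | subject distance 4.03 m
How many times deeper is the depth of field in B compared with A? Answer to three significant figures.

2.20

Setup A: H = 55²/(20×0.024) + 55 ≈ 6357.1 mm; DoF = Df − Dn = 3646.3 − 1712.0 ≈ 1934.3 mm.
Setup B: H = 52²/(4×0.073) + 52 ≈ 9312.3 mm; DoF = Df − Dn = 7064.9 − 2819.0 ≈ 4245.9 mm.
Ratio = 4245.9 / 1934.3 ≈ 2.20.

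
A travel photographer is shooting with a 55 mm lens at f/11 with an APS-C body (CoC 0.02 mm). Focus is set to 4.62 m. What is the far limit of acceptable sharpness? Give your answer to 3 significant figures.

Hyperfocal distance H = f²/(N·c) + f = 55²/(11 × 0.02) + 55 = 3025/0.22 + 55 ≈ 13805.0 mm ≈ 13.80 m.
Far limit Df = s·(H − f)/(H − s) = 4620 × (13805.0 − 55) / (13805.0 − 4620) = 4620 × 13750.0 / 9185.0 ≈ 6916.2 mm ≈ 6.92 m.

6.92 m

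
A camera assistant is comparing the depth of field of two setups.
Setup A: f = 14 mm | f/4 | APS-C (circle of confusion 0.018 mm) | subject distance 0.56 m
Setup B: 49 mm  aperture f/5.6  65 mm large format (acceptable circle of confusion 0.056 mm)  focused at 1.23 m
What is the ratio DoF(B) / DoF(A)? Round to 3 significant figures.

1.66

Setup A: H = 14²/(4×0.018) + 14 ≈ 2736.2 mm; DoF = Df − Dn = 700.50 − 466.44 ≈ 234.06 mm.
Setup B: H = 49²/(5.6×0.056) + 49 ≈ 7705.2 mm; DoF = Df − Dn = 1454.34 − 1065.62 ≈ 388.72 mm.
Ratio = 388.72 / 234.06 ≈ 1.66.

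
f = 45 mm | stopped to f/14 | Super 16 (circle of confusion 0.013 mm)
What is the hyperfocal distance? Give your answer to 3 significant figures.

Hyperfocal distance H = f²/(N·c) + f = 45²/(14 × 0.013) + 45 = 2025/0.182 + 45 ≈ 11171.4 mm ≈ 11.2 m.

11.2 m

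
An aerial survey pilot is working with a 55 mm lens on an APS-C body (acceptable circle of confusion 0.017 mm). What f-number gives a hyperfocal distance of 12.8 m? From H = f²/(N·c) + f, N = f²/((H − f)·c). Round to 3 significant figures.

Rearrange H = f²/(N·c) + f for N: N = f² / ((H − f)·c).
N = 55² / ((12800 − 55) × 0.017) = 3025 / 216.7 ≈ 14.

f/14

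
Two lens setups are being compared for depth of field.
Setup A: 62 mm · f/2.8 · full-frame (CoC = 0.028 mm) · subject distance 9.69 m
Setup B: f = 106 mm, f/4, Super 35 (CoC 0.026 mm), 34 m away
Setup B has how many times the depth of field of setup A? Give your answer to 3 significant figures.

Setup A: H = 62²/(2.8×0.028) + 62 ≈ 49092.6 mm; DoF = Df − Dn = 12057.7 − 8099.5 ≈ 3958.2 mm.
Setup B: H = 106²/(4×0.026) + 106 ≈ 108144.5 mm; DoF = Df − Dn = 49543 − 25881 ≈ 23662 mm.
Ratio = 23662 / 3958.2 ≈ 5.98.

5.98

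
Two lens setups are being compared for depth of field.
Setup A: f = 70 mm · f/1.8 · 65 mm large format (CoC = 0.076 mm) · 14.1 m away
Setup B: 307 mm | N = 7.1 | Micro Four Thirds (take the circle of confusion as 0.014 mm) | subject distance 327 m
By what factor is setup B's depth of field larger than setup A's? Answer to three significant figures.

Setup A: H = 70²/(1.8×0.076) + 70 ≈ 35888.7 mm; DoF = Df − Dn = 23179 − 10132 ≈ 13047 mm.
Setup B: H = 307²/(7.1×0.014) + 307 ≈ 948486.1 mm; DoF = Df − Dn = 498892 − 243204 ≈ 255688 mm.
Ratio = 255688 / 13047 ≈ 19.6.

19.6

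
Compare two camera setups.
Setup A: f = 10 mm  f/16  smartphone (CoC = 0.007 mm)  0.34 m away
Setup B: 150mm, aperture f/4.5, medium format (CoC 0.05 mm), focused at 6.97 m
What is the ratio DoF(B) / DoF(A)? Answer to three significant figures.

Setup A: H = 10²/(16×0.007) + 10 ≈ 902.9 mm; DoF = Df − Dn = 539.34 − 248.25 ≈ 291.09 mm.
Setup B: H = 150²/(4.5×0.05) + 150 ≈ 100150.0 mm; DoF = Df − Dn = 7480.15 − 6525.00 ≈ 955.15 mm.
Ratio = 955.15 / 291.09 ≈ 3.28.

3.28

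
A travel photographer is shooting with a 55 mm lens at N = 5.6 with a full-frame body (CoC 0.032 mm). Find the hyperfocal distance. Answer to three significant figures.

Hyperfocal distance H = f²/(N·c) + f = 55²/(5.6 × 0.032) + 55 = 3025/0.1792 + 55 ≈ 16935.6 mm ≈ 16.9 m.

16.9 m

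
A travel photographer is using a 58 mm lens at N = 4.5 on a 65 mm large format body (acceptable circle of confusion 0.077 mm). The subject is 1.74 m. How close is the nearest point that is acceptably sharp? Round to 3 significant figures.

Hyperfocal distance H = f²/(N·c) + f = 58²/(4.5 × 0.077) + 58 = 3364/0.3465 + 58 ≈ 9766.5 mm ≈ 9.767 m.
Near limit Dn = s·(H − f)/(H + s − 2f) = 1740 × (9766.5 − 58) / (9766.5 + 1740 − 2 × 58) = 1740 × 9708.5 / 11390.5 ≈ 1483.1 mm ≈ 1.48 m.

1.48 m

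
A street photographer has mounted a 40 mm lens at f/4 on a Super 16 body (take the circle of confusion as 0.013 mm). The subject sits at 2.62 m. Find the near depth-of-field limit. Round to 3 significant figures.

2.42 m

Hyperfocal distance H = f²/(N·c) + f = 40²/(4 × 0.013) + 40 = 1600/0.052 + 40 ≈ 30809.2 mm ≈ 30.81 m.
Near limit Dn = s·(H − f)/(H + s − 2f) = 2620 × (30809.2 − 40) / (30809.2 + 2620 − 2 × 40) = 2620 × 30769.2 / 33349.2 ≈ 2417.3 mm ≈ 2.42 m.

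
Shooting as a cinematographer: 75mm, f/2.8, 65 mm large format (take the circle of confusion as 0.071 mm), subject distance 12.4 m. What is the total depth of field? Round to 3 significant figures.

Hyperfocal distance H = f²/(N·c) + f = 75²/(2.8 × 0.071) + 75 = 5625/0.1988 + 75 ≈ 28369.8 mm ≈ 28.37 m.
Near limit Dn = s·(H − f)/(H + s − 2f) = 12400 × (28369.8 − 75) / (28369.8 + 12400 − 2 × 75) = 12400 × 28294.8 / 40619.8 ≈ 8638 mm.
Far limit Df = s·(H − f)/(H − s) = 12400 × (28369.8 − 75) / (28369.8 − 12400) = 12400 × 28294.8 / 15969.8 ≈ 21970 mm.
Depth of field = Df − Dn = 21970 − 8638 ≈ 13332 mm ≈ 13.3 m.

13.3 m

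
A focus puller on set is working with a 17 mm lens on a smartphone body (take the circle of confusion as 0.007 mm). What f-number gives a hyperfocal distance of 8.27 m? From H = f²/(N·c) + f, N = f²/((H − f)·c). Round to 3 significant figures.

Rearrange H = f²/(N·c) + f for N: N = f² / ((H − f)·c).
N = 17² / ((8270 − 17) × 0.007) = 289 / 57.77 ≈ 5.

f/5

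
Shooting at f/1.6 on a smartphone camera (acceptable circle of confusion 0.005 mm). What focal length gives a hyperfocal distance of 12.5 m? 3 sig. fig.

From H = f²/(N·c) + f, with f ≪ H: f ≈ √(H·N·c) = √(12500 × 1.6 × 0.005) = √100.00 ≈ 10.00 mm.
The +f correction barely moves this — solving exactly, f² + N·c·f − N·c·H = 0 ⇒ f = (−N·c + √((N·c)² + 4·N·c·H))/2 = (−0.008 + √400.00)/2 ≈ 9.9960 mm, so f ≈ 10.0 mm.

10.0 mm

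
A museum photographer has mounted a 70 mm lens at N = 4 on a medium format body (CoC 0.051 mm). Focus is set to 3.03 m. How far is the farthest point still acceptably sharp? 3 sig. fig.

3.46 m

Hyperfocal distance H = f²/(N·c) + f = 70²/(4 × 0.051) + 70 = 4900/0.204 + 70 ≈ 24089.6 mm ≈ 24.09 m.
Far limit Df = s·(H − f)/(H − s) = 3030 × (24089.6 − 70) / (24089.6 − 3030) = 3030 × 24019.6 / 21059.6 ≈ 3455.9 mm ≈ 3.46 m.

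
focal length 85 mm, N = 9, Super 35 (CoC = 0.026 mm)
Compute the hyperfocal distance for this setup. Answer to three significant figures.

31.0 m

Hyperfocal distance H = f²/(N·c) + f = 85²/(9 × 0.026) + 85 = 7225/0.234 + 85 ≈ 30961.1 mm ≈ 31.0 m.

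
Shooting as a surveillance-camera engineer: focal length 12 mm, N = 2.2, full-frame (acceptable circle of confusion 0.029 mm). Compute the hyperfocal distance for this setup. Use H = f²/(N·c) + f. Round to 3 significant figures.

Hyperfocal distance H = f²/(N·c) + f = 12²/(2.2 × 0.029) + 12 = 144/0.0638 + 12 ≈ 2269.1 mm ≈ 2.27 m.

2.27 m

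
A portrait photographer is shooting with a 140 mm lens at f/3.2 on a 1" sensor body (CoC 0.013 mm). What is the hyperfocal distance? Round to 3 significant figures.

471 m

Hyperfocal distance H = f²/(N·c) + f = 140²/(3.2 × 0.013) + 140 = 19600/0.0416 + 140 ≈ 471293.8 mm ≈ 471 m.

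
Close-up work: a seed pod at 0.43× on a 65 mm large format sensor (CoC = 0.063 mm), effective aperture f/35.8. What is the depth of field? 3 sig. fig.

24.4 mm

At magnification m, DoF ≈ 2·N_eff·c/m² = 2 × 35.8 × 0.063 / 0.43² = 4.511 / 0.1849 ≈ 24.4 mm.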